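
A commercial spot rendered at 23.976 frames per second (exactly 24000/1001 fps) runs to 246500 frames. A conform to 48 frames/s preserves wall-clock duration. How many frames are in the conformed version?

Target frames = source frames × (target rate / source rate) = 246500 × (48)/(24000/1001) = 246500 × 1001/500 = 493493.

493493 frames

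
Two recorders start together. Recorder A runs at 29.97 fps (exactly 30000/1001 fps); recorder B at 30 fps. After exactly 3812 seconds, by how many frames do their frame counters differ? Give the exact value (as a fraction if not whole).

114360/1001 frames

A emits 30000/1001 × 3812 = 114360000/1001 frames; B emits 30 × 3812 = 114360.
Difference = 114360/1001 frames (≈ 114.2458); B is ahead of A.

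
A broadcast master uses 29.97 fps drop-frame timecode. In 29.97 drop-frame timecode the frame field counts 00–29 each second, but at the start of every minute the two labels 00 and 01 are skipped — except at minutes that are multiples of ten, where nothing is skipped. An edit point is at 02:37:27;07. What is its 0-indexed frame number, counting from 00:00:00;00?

Complete 10-minute blocks: 15, each 17982 frames → 269730.
Remaining 7 whole minutes in the current block: 1800 + 6 × 1798 = 12588 frames.
Within the current minute: 27 × 30 + 7 − 2 = 815 (labels ;00/;01 skipped at this minute). Total = 269730 + 12588 + 815 = 283133.

283133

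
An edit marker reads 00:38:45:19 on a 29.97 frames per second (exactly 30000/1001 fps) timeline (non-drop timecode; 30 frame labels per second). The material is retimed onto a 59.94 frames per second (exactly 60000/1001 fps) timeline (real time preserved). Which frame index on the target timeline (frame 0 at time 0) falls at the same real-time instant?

Source frame index: (0×3600 + 38×60 + 45) × 30 + 19 = 69769.
Real time: 69769 / (30000/1001) = 69838769/30000 s.
Target frame: (69838769/30000) × (60000/1001) = 139538.

frame 139538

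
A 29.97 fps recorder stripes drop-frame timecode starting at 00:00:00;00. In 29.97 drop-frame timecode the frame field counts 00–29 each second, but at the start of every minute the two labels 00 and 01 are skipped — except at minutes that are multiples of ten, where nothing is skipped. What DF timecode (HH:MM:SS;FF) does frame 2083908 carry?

19:18:53;04

Ten DF minutes hold 17982 frames, so frame 2083908 lies in block 115 (frames 2067930–2085911) with 15978 frames into that block.
The block's first minute is 1800 frames and the rest 1798 each; 15978 frames reaches minute 8, so 115 × 18 + 8 × 2 = 2086 labels have been skipped so far.
Adding those back, label number 2083908 + 2086 = 2085994 at 30 labels/s is 69533 s + 4 f = 19 h 18 min 53 s frame 4, i.e. 19:18:53;04.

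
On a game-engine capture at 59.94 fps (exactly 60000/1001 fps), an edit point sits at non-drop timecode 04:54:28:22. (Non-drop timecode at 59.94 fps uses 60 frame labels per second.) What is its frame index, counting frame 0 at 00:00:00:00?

1060102

Total seconds to the label: (4 × 3600 + 54 × 60 + 28) = 17668.
Frame index = 17668 × 60 + 22 = 1060102.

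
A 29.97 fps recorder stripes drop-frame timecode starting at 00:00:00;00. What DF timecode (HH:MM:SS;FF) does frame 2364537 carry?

Each 10-minute DF block holds 10 × 60 × 30 − 9 × 2 = 17982 frames. 2364537 ÷ 17982 → 131 full blocks, remainder 8895.
Within the partial block the first minute is 1800 frames and each further minute 1798, so 4 further minute boundaries passed. Total skipped labels = 18 × 131 + 2 × 4 = 2366.
Non-drop label index = 2364537 + 2366 = 2366903; at 30 labels/s that is 21:54:56:23, i.e. DF 21:54:56;23.

21:54:56;23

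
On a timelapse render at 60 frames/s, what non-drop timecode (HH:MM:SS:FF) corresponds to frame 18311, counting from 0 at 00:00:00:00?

00:05:05:11

18311 ÷ 60 = 305 full seconds, remainder 11 frames.
305 s = 0 h 5 min 5 s.
Timecode: 00:05:05:11.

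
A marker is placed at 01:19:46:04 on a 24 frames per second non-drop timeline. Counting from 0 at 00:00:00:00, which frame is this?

Total seconds to the label: (1 × 3600 + 19 × 60 + 46) = 4786.
Frame index = 4786 × 24 + 4 = 114868.

114868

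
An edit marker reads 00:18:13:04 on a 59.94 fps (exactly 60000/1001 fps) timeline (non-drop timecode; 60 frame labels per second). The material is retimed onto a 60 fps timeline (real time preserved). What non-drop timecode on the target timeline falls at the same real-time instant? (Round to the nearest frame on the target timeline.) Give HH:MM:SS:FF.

00:18:14:10

Source frame index: (0×3600 + 18×60 + 13) × 60 + 4 = 65584.
Real time: 65584 / (60000/1001) = 4103099/3750 s.
Target frame: (4103099/3750) × (60) = 8206198/125 ≈ 65649.584 → 65650.
At 60 labels/s: frame 65650 → 00:18:14:10.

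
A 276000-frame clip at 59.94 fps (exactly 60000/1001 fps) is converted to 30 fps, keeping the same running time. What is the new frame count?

Target frames = source frames × (target rate / source rate) = 276000 × (30)/(60000/1001) = 276000 × 1001/2000 = 138138.

138138 frames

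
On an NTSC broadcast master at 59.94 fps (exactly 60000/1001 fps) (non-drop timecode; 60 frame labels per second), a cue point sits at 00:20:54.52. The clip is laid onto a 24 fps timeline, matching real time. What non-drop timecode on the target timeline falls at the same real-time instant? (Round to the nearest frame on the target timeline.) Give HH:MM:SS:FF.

00:20:56:03

Source frame index: (0×3600 + 20×60 + 54) × 60 + 52 = 75292.
Real time: 75292 / (60000/1001) = 18841823/15000 s.
Target frame: (18841823/15000) × (24) = 18841823/625 ≈ 30146.917 → 30147.
At 24 labels/s: frame 30147 → 00:20:56:03.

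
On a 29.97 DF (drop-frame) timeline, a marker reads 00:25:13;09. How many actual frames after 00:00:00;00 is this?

45353

Complete 10-minute blocks: 2, each 17982 frames → 35964.
Remaining 5 whole minutes in the current block: 1800 + 4 × 1798 = 8992 frames.
Within the current minute: 13 × 30 + 9 − 2 = 397 (labels ;00/;01 skipped at this minute). Total = 35964 + 8992 + 397 = 45353.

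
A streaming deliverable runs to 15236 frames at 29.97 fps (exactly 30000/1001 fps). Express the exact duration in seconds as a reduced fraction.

3812809/7500 seconds

Running time = 15236 ÷ (30000/1001) = 15236 × 1001/30000 = 3812809/7500 s.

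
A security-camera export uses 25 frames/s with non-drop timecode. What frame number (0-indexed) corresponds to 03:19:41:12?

frame 299537

Total seconds to the label: (3 × 3600 + 19 × 60 + 41) = 11981.
Frame index = 11981 × 25 + 12 = 299537.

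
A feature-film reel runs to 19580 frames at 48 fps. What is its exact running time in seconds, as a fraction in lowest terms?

Running time = 19580 ÷ (48) = 19580 × 1/48 = 4895/12 s.

4895/12 seconds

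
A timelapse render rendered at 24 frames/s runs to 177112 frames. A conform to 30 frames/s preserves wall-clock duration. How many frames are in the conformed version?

Target frames = source frames × (target rate / source rate) = 177112 × (30)/(24) = 177112 × 5/4 = 221390.

221390 frames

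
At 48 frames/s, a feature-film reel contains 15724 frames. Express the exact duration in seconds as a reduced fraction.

Running time = 15724 ÷ (48) = 15724 × 1/48 = 3931/12 s.

3931/12 seconds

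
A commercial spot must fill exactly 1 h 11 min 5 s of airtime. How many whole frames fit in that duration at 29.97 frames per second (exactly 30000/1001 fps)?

127822 frames

1 h 11 min 5 s = 4265 s.
Frames = 4265 × 30000/1001 = 127950000/1001 ≈ 127822.1778.
Complete frames: 127822.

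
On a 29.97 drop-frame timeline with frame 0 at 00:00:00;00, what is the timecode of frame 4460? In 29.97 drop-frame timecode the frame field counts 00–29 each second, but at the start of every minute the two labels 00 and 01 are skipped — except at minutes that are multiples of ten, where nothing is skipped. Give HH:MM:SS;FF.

Each 10-minute DF block holds 10 × 60 × 30 − 9 × 2 = 17982 frames. 4460 ÷ 17982 → 0 full blocks, remainder 4460.
Within the partial block the first minute is 1800 frames and each further minute 1798, so 2 further minute boundaries passed. Total skipped labels = 18 × 0 + 2 × 2 = 4.
Non-drop label index = 4460 + 4 = 4464; at 30 labels/s that is 00:02:28:24, i.e. DF 00:02:28;24.

00:02:28;24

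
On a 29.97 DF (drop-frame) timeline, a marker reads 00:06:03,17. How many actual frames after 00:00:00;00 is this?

10895

Complete 10-minute blocks: 0, each 17982 frames → 0.
Remaining 6 whole minutes in the current block: 1800 + 5 × 1798 = 10790 frames.
Within the current minute: 3 × 30 + 17 − 2 = 105 (labels ;00/;01 skipped at this minute). Total = 0 + 10790 + 105 = 10895.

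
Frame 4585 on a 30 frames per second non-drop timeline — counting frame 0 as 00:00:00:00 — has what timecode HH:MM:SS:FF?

4585 ÷ 30 = 152 full seconds, remainder 25 frames.
152 s = 0 h 2 min 32 s.
Timecode: 00:02:32:25.

00:02:32:25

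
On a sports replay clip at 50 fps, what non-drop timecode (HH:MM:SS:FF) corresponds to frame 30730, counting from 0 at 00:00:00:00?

30730 ÷ 50 = 614 full seconds, remainder 30 frames.
614 s = 0 h 10 min 14 s.
Timecode: 00:10:14:30.

00:10:14:30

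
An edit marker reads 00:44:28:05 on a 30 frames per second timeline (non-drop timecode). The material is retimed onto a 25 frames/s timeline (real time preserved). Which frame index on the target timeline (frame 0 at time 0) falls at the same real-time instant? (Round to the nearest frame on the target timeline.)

Source frame index: (0×3600 + 44×60 + 28) × 30 + 5 = 80045.
Real time: 80045 / (30) = 16009/6 s.
Target frame: (16009/6) × (25) = 400225/6 ≈ 66704.167 → 66704.

frame 66704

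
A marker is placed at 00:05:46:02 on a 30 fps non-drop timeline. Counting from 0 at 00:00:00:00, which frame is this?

10382

Total seconds to the label: (0 × 3600 + 5 × 60 + 46) = 346.
Frame index = 346 × 30 + 2 = 10382.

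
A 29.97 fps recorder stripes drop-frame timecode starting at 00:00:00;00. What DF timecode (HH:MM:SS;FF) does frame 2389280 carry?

Each 10-minute DF block holds 10 × 60 × 30 − 9 × 2 = 17982 frames. 2389280 ÷ 17982 → 132 full blocks, remainder 15656.
Within the partial block the first minute is 1800 frames and each further minute 1798, so 8 further minute boundaries passed. Total skipped labels = 18 × 132 + 2 × 8 = 2392.
Non-drop label index = 2389280 + 2392 = 2391672; at 30 labels/s that is 22:08:42:12, i.e. DF 22:08:42;12.

22:08:42;12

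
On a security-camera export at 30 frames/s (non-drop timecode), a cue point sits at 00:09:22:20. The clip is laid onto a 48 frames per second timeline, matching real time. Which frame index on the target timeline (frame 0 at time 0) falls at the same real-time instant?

Source frame index: (0×3600 + 9×60 + 22) × 30 + 20 = 16880.
Real time: 16880 / (30) = 1688/3 s.
Target frame: (1688/3) × (48) = 27008.

frame 27008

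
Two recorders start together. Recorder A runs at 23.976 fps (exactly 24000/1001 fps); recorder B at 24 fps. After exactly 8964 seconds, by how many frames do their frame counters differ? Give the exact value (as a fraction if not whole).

A emits 24000/1001 × 8964 = 215136000/1001 frames; B emits 24 × 8964 = 215136.
Difference = 215136/1001 frames (≈ 214.9211); B is ahead of A.

215136/1001 frames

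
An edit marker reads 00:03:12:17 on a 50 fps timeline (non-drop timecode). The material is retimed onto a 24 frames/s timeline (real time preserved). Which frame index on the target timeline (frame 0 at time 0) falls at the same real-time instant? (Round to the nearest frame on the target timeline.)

frame 4616

Source frame index: (0×3600 + 3×60 + 12) × 50 + 17 = 9617.
Real time: 9617 / (50) = 9617/50 s.
Target frame: (9617/50) × (24) = 115404/25 ≈ 4616.160 → 4616.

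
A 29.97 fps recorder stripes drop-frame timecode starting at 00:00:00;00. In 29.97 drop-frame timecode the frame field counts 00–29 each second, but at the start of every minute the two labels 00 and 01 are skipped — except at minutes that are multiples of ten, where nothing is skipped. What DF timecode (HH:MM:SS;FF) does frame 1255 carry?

00:00:41;25

Each 10-minute DF block holds 10 × 60 × 30 − 9 × 2 = 17982 frames. 1255 ÷ 17982 → 0 full blocks, remainder 1255.
Within the partial block the first minute is 1800 frames and each further minute 1798, so 0 further minute boundaries passed. Total skipped labels = 18 × 0 + 2 × 0 = 0.
Non-drop label index = 1255 + 0 = 1255; at 30 labels/s that is 00:00:41:25, i.e. DF 00:00:41;25.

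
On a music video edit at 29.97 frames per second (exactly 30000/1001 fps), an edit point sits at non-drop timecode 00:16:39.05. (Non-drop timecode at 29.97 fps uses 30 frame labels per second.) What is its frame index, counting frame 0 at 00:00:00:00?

Total seconds to the label: (0 × 3600 + 16 × 60 + 39) = 999.
Frame index = 999 × 30 + 5 = 29975.

29975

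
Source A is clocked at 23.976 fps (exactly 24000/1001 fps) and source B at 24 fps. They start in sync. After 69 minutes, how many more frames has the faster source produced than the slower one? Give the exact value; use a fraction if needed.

69 min = 4140 s.
A emits 24000/1001 × 4140 = 99360000/1001 frames; B emits 24 × 4140 = 99360.
Difference = 99360/1001 frames (≈ 99.2607); B is ahead of A.

99360/1001 frames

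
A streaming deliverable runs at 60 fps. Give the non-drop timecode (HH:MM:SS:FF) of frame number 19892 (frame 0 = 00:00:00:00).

00:05:31:32

19892 ÷ 60 = 331 full seconds, remainder 32 frames.
331 s = 0 h 5 min 31 s.
Timecode: 00:05:31:32.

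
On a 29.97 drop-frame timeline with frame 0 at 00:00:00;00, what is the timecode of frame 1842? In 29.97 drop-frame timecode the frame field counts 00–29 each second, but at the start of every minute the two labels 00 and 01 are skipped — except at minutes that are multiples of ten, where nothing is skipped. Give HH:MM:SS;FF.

Ten DF minutes hold 17982 frames, so frame 1842 lies in block 0 (frames 0–17981) with 1842 frames into that block.
The block's first minute is 1800 frames and the rest 1798 each; 1842 frames reaches minute 1, so 0 × 18 + 1 × 2 = 2 labels have been skipped so far.
Adding those back, label number 1842 + 2 = 1844 at 30 labels/s is 61 s + 14 f = 0 h 1 min 1 s frame 14, i.e. 00:01:01;14.

00:01:01;14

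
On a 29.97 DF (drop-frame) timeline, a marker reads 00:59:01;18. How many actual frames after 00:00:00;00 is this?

As if non-drop at 30 labels/s: (0 × 3600 + 59 × 60 + 1) × 30 + 18 = 106248.
Minute boundaries passed: 59; those not divisible by 10: 59 − 5 = 54; dropped labels = 2 × 54 = 108.
Actual frame index = 106248 − 108 = 106140.

106140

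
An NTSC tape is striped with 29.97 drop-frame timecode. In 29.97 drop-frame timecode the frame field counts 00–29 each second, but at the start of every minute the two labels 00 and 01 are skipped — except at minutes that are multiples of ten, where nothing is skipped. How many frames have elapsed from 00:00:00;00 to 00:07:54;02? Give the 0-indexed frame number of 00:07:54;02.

As if non-drop at 30 labels/s: (0 × 3600 + 7 × 60 + 54) × 30 + 2 = 14222.
Minute boundaries passed: 7; those not divisible by 10: 7 − 0 = 7; dropped labels = 2 × 7 = 14.
Actual frame index = 14222 − 14 = 14208.

14208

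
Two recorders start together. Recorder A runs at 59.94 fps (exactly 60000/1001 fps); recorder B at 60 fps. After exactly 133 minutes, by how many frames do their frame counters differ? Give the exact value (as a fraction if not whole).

68400/143 frames

133 min = 7980 s.
A emits 60000/1001 × 7980 = 68400000/143 frames; B emits 60 × 7980 = 478800.
Difference = 68400/143 frames (≈ 478.3217); B is ahead of A.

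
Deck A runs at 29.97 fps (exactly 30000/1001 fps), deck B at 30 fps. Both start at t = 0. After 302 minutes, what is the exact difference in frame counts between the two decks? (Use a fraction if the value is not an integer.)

543600/1001 frames

302 min = 18120 s.
A emits 30000/1001 × 18120 = 543600000/1001 frames; B emits 30 × 18120 = 543600.
Difference = 543600/1001 frames (≈ 543.0569); B is ahead of A.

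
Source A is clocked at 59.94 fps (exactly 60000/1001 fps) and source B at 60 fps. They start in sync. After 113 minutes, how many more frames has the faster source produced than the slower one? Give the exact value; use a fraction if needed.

406800/1001 frames

113 min = 6780 s.
A emits 60000/1001 × 6780 = 406800000/1001 frames; B emits 60 × 6780 = 406800.
Difference = 406800/1001 frames (≈ 406.3936); B is ahead of A.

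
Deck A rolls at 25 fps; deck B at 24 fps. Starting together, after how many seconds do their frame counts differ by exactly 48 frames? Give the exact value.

48 seconds

The gap grows by |24 − 25| = 1 frame per second.
Time for a 48-frame gap: 48 ÷ (1) = 48 s.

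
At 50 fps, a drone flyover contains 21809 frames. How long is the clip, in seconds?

436.18 seconds

Running time = 21809 / (50) = 436.18 s.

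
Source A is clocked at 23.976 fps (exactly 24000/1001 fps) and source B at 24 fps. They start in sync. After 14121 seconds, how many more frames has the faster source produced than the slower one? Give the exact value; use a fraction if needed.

338904/1001 frames

A emits 24000/1001 × 14121 = 338904000/1001 frames; B emits 24 × 14121 = 338904.
Difference = 338904/1001 frames (≈ 338.5654); B is ahead of A.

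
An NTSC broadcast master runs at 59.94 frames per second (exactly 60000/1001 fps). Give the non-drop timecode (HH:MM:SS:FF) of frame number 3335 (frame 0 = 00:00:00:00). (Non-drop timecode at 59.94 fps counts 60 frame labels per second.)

00:00:55:35

3335 ÷ 60 = 55 full seconds, remainder 35 frames.
55 s = 0 h 0 min 55 s.
Timecode: 00:00:55:35.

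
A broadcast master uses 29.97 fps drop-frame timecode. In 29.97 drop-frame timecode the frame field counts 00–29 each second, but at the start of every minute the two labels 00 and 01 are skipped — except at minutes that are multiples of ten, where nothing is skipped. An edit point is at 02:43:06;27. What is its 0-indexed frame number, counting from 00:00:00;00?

Complete 10-minute blocks: 16, each 17982 frames → 287712.
Remaining 3 whole minutes in the current block: 1800 + 2 × 1798 = 5396 frames.
Within the current minute: 6 × 30 + 27 − 2 = 205 (labels ;00/;01 skipped at this minute). Total = 287712 + 5396 + 205 = 293313.

293313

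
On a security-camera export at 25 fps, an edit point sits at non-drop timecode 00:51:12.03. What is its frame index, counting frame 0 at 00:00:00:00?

Total seconds to the label: (0 × 3600 + 51 × 60 + 12) = 3072.
Frame index = 3072 × 25 + 3 = 76803.

frame 76803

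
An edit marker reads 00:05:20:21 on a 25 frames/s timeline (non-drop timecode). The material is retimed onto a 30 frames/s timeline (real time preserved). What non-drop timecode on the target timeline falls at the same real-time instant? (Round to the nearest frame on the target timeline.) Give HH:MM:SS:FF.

Source frame index: (0×3600 + 5×60 + 20) × 25 + 21 = 8021.
Real time: 8021 / (25) = 8021/25 s.
Target frame: (8021/25) × (30) = 48126/5 ≈ 9625.200 → 9625.
At 30 labels/s: frame 9625 → 00:05:20:25.

00:05:20:25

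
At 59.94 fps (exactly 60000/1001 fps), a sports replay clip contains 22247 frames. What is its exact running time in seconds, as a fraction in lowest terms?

Running time = 22247 ÷ (60000/1001) = 22247 × 1001/60000 = 22269247/60000 s.

22269247/60000 seconds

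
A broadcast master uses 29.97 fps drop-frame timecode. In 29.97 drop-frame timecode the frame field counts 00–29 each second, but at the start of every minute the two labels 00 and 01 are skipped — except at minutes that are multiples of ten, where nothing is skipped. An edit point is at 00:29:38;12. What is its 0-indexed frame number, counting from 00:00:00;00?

53298

As if non-drop at 30 labels/s: (0 × 3600 + 29 × 60 + 38) × 30 + 12 = 53352.
Minute boundaries passed: 29; those not divisible by 10: 29 − 2 = 27; dropped labels = 2 × 27 = 54.
Actual frame index = 53352 − 54 = 53298.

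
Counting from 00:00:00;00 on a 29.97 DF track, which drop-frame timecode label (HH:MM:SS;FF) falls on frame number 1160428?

Each 10-minute DF block holds 10 × 60 × 30 − 9 × 2 = 17982 frames. 1160428 ÷ 17982 → 64 full blocks, remainder 9580.
Within the partial block the first minute is 1800 frames and each further minute 1798, so 5 further minute boundaries passed. Total skipped labels = 18 × 64 + 2 × 5 = 1162.
Non-drop label index = 1160428 + 1162 = 1161590; at 30 labels/s that is 10:45:19:20, i.e. DF 10:45:19;20.

10:45:19;20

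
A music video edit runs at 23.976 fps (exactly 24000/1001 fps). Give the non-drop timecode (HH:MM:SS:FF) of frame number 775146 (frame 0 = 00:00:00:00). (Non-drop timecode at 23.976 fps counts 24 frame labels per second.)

08:58:17:18

775146 ÷ 24 = 32297 full seconds, remainder 18 frames.
32297 s = 8 h 58 min 17 s.
Timecode: 08:58:17:18.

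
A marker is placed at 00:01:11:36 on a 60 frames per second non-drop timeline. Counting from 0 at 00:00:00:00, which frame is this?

4296

Total seconds to the label: (0 × 3600 + 1 × 60 + 11) = 71.
Frame index = 71 × 60 + 36 = 4296.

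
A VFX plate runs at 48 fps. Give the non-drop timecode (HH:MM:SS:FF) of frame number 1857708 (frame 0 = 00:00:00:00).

1857708 ÷ 48 = 38702 full seconds, remainder 12 frames.
38702 s = 10 h 45 min 2 s.
Timecode: 10:45:02:12.

10:45:02:12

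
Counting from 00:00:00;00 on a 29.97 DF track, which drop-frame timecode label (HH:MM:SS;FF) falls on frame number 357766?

Each 10-minute DF block holds 10 × 60 × 30 − 9 × 2 = 17982 frames. 357766 ÷ 17982 → 19 full blocks, remainder 16108.
Within the partial block the first minute is 1800 frames and each further minute 1798, so 8 further minute boundaries passed. Total skipped labels = 18 × 19 + 2 × 8 = 358.
Non-drop label index = 357766 + 358 = 358124; at 30 labels/s that is 03:18:57:14, i.e. DF 03:18:57;14.

03:18:57;14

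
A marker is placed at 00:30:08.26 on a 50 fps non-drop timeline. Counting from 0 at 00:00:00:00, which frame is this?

90426

Total seconds to the label: (0 × 3600 + 30 × 60 + 8) = 1808.
Frame index = 1808 × 50 + 26 = 90426.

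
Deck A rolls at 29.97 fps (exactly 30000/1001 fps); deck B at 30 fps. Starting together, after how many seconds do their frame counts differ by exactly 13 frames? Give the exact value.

13013/30 seconds

The gap grows by |30 − 30000/1001| = 30/1001 frames per second.
Time for a 13-frame gap: 13 ÷ (30/1001) = 13013/30 s.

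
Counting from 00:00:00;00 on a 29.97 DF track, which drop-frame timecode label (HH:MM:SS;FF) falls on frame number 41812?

00:23:15;04

Ten DF minutes hold 17982 frames, so frame 41812 lies in block 2 (frames 35964–53945) with 5848 frames into that block.
The block's first minute is 1800 frames and the rest 1798 each; 5848 frames reaches minute 3, so 2 × 18 + 3 × 2 = 42 labels have been skipped so far.
Adding those back, label number 41812 + 42 = 41854 at 30 labels/s is 1395 s + 4 f = 0 h 23 min 15 s frame 4, i.e. 00:23:15;04.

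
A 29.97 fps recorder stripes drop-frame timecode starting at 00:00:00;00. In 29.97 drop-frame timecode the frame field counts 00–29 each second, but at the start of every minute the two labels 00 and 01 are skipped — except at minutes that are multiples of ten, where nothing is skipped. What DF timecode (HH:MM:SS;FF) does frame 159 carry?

Each 10-minute DF block holds 10 × 60 × 30 − 9 × 2 = 17982 frames. 159 ÷ 17982 → 0 full blocks, remainder 159.
Within the partial block the first minute is 1800 frames and each further minute 1798, so 0 further minute boundaries passed. Total skipped labels = 18 × 0 + 2 × 0 = 0.
Non-drop label index = 159 + 0 = 159; at 30 labels/s that is 00:00:05:09, i.e. DF 00:00:05;09.

00:00:05;09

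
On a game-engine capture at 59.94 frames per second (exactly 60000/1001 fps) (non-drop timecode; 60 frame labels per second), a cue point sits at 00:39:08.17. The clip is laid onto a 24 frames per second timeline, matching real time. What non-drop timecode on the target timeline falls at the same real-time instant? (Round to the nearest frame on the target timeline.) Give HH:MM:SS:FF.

00:39:10:15

Source frame index: (0×3600 + 39×60 + 8) × 60 + 17 = 140897.
Real time: 140897 / (60000/1001) = 141037897/60000 s.
Target frame: (141037897/60000) × (24) = 141037897/2500 ≈ 56415.159 → 56415.
At 24 labels/s: frame 56415 → 00:39:10:15.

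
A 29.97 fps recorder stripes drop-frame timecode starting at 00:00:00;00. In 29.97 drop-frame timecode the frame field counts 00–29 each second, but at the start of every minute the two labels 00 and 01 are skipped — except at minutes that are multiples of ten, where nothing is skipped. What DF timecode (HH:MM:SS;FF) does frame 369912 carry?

Each 10-minute DF block holds 10 × 60 × 30 − 9 × 2 = 17982 frames. 369912 ÷ 17982 → 20 full blocks, remainder 10272.
Within the partial block the first minute is 1800 frames and each further minute 1798, so 5 further minute boundaries passed. Total skipped labels = 18 × 20 + 2 × 5 = 370.
Non-drop label index = 369912 + 370 = 370282; at 30 labels/s that is 03:25:42:22, i.e. DF 03:25:42;22.

03:25:42;22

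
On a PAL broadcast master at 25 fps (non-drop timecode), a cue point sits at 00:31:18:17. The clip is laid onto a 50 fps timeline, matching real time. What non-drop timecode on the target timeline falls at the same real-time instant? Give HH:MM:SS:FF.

00:31:18:34

Source frame index: (0×3600 + 31×60 + 18) × 25 + 17 = 46967.
Real time: 46967 / (25) = 46967/25 s.
Target frame: (46967/25) × (50) = 93934.
At 50 labels/s: frame 93934 → 00:31:18:34.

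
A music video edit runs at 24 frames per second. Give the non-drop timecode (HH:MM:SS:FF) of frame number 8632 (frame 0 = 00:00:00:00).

00:05:59:16

8632 ÷ 24 = 359 full seconds, remainder 16 frames.
359 s = 0 h 5 min 59 s.
Timecode: 00:05:59:16.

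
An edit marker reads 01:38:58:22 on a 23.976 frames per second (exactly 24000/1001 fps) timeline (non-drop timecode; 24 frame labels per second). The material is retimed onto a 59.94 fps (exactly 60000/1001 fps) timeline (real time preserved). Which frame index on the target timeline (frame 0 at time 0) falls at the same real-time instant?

Source frame index: (1×3600 + 38×60 + 58) × 24 + 22 = 142534.
Real time: 142534 / (24000/1001) = 71338267/12000 s.
Target frame: (71338267/12000) × (60000/1001) = 356335.

frame 356335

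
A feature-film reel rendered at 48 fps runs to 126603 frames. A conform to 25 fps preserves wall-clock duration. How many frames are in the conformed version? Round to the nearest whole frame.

65939 frames

Frames at target rate = 126603 × (25) / (48) = 1055025/16 ≈ 65939.062.
Nearest whole frame: 65939.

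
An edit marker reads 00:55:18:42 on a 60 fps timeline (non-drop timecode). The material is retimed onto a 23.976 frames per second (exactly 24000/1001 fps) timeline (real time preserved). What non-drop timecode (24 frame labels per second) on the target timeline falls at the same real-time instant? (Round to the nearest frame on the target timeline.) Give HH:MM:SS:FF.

00:55:15:09

Source frame index: (0×3600 + 55×60 + 18) × 60 + 42 = 199122.
Real time: 199122 / (60) = 33187/10 s.
Target frame: (33187/10) × (24000/1001) = 1034400/13 ≈ 79569.231 → 79569.
At 24 labels/s: frame 79569 → 00:55:15:09.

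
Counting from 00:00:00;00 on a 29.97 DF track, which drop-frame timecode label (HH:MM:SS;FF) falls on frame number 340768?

Each 10-minute DF block holds 10 × 60 × 30 − 9 × 2 = 17982 frames. 340768 ÷ 17982 → 18 full blocks, remainder 17092.
Within the partial block the first minute is 1800 frames and each further minute 1798, so 9 further minute boundaries passed. Total skipped labels = 18 × 18 + 2 × 9 = 342.
Non-drop label index = 340768 + 342 = 341110; at 30 labels/s that is 03:09:30:10, i.e. DF 03:09:30;10.

03:09:30;10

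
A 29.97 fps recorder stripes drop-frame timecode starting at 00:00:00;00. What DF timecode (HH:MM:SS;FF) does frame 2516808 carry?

23:19:37;18

Each 10-minute DF block holds 10 × 60 × 30 − 9 × 2 = 17982 frames. 2516808 ÷ 17982 → 139 full blocks, remainder 17310.
Within the partial block the first minute is 1800 frames and each further minute 1798, so 9 further minute boundaries passed. Total skipped labels = 18 × 139 + 2 × 9 = 2520.
Non-drop label index = 2516808 + 2520 = 2519328; at 30 labels/s that is 23:19:37:18, i.e. DF 23:19:37;18.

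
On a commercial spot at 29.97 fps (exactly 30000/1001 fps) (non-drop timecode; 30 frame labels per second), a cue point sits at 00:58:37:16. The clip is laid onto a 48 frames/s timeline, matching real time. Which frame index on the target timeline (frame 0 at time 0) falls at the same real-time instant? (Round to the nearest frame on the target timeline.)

frame 169010

Source frame index: (0×3600 + 58×60 + 37) × 30 + 16 = 105526.
Real time: 105526 / (30000/1001) = 52815763/15000 s.
Target frame: (52815763/15000) × (48) = 105631526/625 ≈ 169010.442 → 169010.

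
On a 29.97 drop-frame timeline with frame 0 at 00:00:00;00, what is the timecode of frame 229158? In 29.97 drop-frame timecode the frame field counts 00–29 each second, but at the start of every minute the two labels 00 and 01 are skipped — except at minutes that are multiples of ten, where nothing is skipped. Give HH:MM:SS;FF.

02:07:26;08

Ten DF minutes hold 17982 frames, so frame 229158 lies in block 12 (frames 215784–233765) with 13374 frames into that block.
The block's first minute is 1800 frames and the rest 1798 each; 13374 frames reaches minute 7, so 12 × 18 + 7 × 2 = 230 labels have been skipped so far.
Adding those back, label number 229158 + 230 = 229388 at 30 labels/s is 7646 s + 8 f = 2 h 7 min 26 s frame 8, i.e. 02:07:26;08.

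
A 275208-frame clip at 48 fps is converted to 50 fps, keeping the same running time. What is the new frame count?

Target frames = source frames × (target rate / source rate) = 275208 × (50)/(48) = 275208 × 25/24 = 286675.

286675 frames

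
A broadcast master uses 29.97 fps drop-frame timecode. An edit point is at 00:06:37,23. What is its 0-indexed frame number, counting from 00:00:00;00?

Complete 10-minute blocks: 0, each 17982 frames → 0.
Remaining 6 whole minutes in the current block: 1800 + 5 × 1798 = 10790 frames.
Within the current minute: 37 × 30 + 23 − 2 = 1131 (labels ;00/;01 skipped at this minute). Total = 0 + 10790 + 1131 = 11921.

11921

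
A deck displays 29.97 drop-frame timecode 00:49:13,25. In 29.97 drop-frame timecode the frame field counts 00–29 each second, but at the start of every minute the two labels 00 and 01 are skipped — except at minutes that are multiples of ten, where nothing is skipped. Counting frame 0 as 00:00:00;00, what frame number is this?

Complete 10-minute blocks: 4, each 17982 frames → 71928.
Remaining 9 whole minutes in the current block: 1800 + 8 × 1798 = 16184 frames.
Within the current minute: 13 × 30 + 25 − 2 = 413 (labels ;00/;01 skipped at this minute). Total = 71928 + 16184 + 413 = 88525.

88525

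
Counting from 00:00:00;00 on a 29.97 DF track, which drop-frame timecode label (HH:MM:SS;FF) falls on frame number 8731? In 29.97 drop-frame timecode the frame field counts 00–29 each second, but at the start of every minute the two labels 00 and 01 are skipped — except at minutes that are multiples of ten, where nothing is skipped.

00:04:51;09

Each 10-minute DF block holds 10 × 60 × 30 − 9 × 2 = 17982 frames. 8731 ÷ 17982 → 0 full blocks, remainder 8731.
Within the partial block the first minute is 1800 frames and each further minute 1798, so 4 further minute boundaries passed. Total skipped labels = 18 × 0 + 2 × 4 = 8.
Non-drop label index = 8731 + 8 = 8739; at 30 labels/s that is 00:04:51:09, i.e. DF 00:04:51;09.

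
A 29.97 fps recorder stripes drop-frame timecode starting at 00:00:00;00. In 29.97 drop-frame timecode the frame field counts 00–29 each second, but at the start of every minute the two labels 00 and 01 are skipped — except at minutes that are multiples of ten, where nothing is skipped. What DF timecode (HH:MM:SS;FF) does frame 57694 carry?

Ten DF minutes hold 17982 frames, so frame 57694 lies in block 3 (frames 53946–71927) with 3748 frames into that block.
The block's first minute is 1800 frames and the rest 1798 each; 3748 frames reaches minute 2, so 3 × 18 + 2 × 2 = 58 labels have been skipped so far.
Adding those back, label number 57694 + 58 = 57752 at 30 labels/s is 1925 s + 2 f = 0 h 32 min 5 s frame 2, i.e. 00:32:05;02.

00:32:05;02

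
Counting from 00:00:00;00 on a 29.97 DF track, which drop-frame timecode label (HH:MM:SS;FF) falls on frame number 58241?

00:32:23;09

Ten DF minutes hold 17982 frames, so frame 58241 lies in block 3 (frames 53946–71927) with 4295 frames into that block.
The block's first minute is 1800 frames and the rest 1798 each; 4295 frames reaches minute 2, so 3 × 18 + 2 × 2 = 58 labels have been skipped so far.
Adding those back, label number 58241 + 58 = 58299 at 30 labels/s is 1943 s + 9 f = 0 h 32 min 23 s frame 9, i.e. 00:32:23;09.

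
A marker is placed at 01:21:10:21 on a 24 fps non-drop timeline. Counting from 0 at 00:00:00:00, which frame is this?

Total seconds to the label: (1 × 3600 + 21 × 60 + 10) = 4870.
Frame index = 4870 × 24 + 21 = 116901.

116901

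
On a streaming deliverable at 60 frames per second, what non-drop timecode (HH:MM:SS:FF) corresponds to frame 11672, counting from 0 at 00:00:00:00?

00:03:14:32

11672 ÷ 60 = 194 full seconds, remainder 32 frames.
194 s = 0 h 3 min 14 s.
Timecode: 00:03:14:32.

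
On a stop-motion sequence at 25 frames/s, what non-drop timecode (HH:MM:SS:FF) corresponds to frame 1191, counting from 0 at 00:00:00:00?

00:00:47:16

1191 ÷ 25 = 47 full seconds, remainder 16 frames.
47 s = 0 h 0 min 47 s.
Timecode: 00:00:47:16.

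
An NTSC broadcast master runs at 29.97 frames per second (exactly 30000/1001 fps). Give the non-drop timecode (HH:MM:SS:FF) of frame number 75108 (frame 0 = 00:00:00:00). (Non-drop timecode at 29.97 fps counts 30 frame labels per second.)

00:41:43:18

75108 ÷ 30 = 2503 full seconds, remainder 18 frames.
2503 s = 0 h 41 min 43 s.
Timecode: 00:41:43:18.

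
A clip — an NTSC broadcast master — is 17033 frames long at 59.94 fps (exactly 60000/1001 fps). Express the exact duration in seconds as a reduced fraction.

17050033/60000 seconds

Running time = 17033 ÷ (60000/1001) = 17033 × 1001/60000 = 17050033/60000 s.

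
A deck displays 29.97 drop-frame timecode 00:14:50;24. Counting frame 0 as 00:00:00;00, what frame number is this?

26698

Complete 10-minute blocks: 1, each 17982 frames → 17982.
Remaining 4 whole minutes in the current block: 1800 + 3 × 1798 = 7194 frames.
Within the current minute: 50 × 30 + 24 − 2 = 1522 (labels ;00/;01 skipped at this minute). Total = 17982 + 7194 + 1522 = 26698.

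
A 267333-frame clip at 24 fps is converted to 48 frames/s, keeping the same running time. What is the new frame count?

Target frames = source frames × (target rate / source rate) = 267333 × (48)/(24) = 267333 × 2 = 534666.

534666 frames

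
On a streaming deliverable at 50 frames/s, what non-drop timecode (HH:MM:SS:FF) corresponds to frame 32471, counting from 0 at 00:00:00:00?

00:10:49:21

32471 ÷ 50 = 649 full seconds, remainder 21 frames.
649 s = 0 h 10 min 49 s.
Timecode: 00:10:49:21.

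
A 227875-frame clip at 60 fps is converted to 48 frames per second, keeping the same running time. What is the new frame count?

Target frames = source frames × (target rate / source rate) = 227875 × (48)/(60) = 227875 × 4/5 = 182300.

182300 frames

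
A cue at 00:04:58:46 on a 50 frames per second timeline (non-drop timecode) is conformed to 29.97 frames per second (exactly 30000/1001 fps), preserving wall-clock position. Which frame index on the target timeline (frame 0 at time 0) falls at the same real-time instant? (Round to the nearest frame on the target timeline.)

Source frame index: (0×3600 + 4×60 + 58) × 50 + 46 = 14946.
Real time: 14946 / (50) = 7473/25 s.
Target frame: (7473/25) × (30000/1001) = 8967600/1001 ≈ 8958.641 → 8959.

frame 8959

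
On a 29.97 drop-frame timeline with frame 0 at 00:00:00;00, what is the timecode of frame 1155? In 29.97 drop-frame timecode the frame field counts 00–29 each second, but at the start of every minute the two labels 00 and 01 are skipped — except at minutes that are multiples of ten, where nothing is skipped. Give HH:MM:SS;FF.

00:00:38;15

Each 10-minute DF block holds 10 × 60 × 30 − 9 × 2 = 17982 frames. 1155 ÷ 17982 → 0 full blocks, remainder 1155.
Within the partial block the first minute is 1800 frames and each further minute 1798, so 0 further minute boundaries passed. Total skipped labels = 18 × 0 + 2 × 0 = 0.
Non-drop label index = 1155 + 0 = 1155; at 30 labels/s that is 00:00:38:15, i.e. DF 00:00:38;15.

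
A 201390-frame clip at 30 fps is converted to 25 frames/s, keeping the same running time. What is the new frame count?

167825 frames

Target frames = source frames × (target rate / source rate) = 201390 × (25)/(30) = 201390 × 5/6 = 167825.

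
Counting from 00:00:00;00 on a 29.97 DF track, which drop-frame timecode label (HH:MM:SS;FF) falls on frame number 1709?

Ten DF minutes hold 17982 frames, so frame 1709 lies in block 0 (frames 0–17981) with 1709 frames into that block.
The block's first minute is 1800 frames and the rest 1798 each; 1709 frames reaches minute 0, so 0 × 18 + 0 × 2 = 0 labels have been skipped so far.
Adding those back, label number 1709 + 0 = 1709 at 30 labels/s is 56 s + 29 f = 0 h 0 min 56 s frame 29, i.e. 00:00:56;29.

00:00:56;29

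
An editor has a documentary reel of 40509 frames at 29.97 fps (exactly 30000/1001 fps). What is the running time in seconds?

Running time = 40509 / (30000/1001) = 1351.6503 s.

1351.6503 seconds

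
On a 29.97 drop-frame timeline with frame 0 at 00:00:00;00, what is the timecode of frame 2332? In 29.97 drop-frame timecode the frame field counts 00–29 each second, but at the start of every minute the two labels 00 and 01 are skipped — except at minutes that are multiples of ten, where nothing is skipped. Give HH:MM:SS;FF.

Each 10-minute DF block holds 10 × 60 × 30 − 9 × 2 = 17982 frames. 2332 ÷ 17982 → 0 full blocks, remainder 2332.
Within the partial block the first minute is 1800 frames and each further minute 1798, so 1 further minute boundary passed. Total skipped labels = 18 × 0 + 2 × 1 = 2.
Non-drop label index = 2332 + 2 = 2334; at 30 labels/s that is 00:01:17:24, i.e. DF 00:01:17;24.

00:01:17;24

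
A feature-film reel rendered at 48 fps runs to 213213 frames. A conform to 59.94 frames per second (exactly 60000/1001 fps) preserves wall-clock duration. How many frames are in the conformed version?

Target frames = source frames × (target rate / source rate) = 213213 × (60000/1001)/(48) = 213213 × 1250/1001 = 266250.

266250 frames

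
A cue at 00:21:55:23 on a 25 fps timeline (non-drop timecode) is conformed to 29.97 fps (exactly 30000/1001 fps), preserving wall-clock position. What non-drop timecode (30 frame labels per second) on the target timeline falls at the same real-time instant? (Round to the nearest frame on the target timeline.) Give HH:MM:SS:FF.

Source frame index: (0×3600 + 21×60 + 55) × 25 + 23 = 32898.
Real time: 32898 / (25) = 32898/25 s.
Target frame: (32898/25) × (30000/1001) = 39477600/1001 ≈ 39438.162 → 39438.
At 30 labels/s: frame 39438 → 00:21:54:18.

00:21:54:18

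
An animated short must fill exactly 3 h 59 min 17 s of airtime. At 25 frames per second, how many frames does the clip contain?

3 h 59 min 17 s = 14357 s.
Frames = 14357 × 25 = 358925.

358925 frames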